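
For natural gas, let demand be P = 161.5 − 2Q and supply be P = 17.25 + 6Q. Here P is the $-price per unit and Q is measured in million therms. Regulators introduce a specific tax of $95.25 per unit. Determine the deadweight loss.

Competitive equilibrium: 161.5 − 2Q = 17.25 + 6Q → Q* = 18.0313, P* = 125.4375.
With the tax, the buyer price exceeds the seller price by 95.25: (161.5 − 2Q) − (17.25 + 6Q) = 95.25 → Q' = 6.125.
ΔQ = 18.0313 − 6.125 = 11.9063; the wedge equals the tax, 95.25.
DWL = ½ × 11.9063 × 95.25 = $567.04 million.

$567.04 million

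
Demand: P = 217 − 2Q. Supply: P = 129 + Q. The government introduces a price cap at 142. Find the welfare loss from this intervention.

400.17

Competitive equilibrium: 217 − 2Q = 129 + Q → Q* = 29.3333, P* = 158.3333.
At the ceiling P = 142, quantity supplied = (142 − 129)/1 = 13.
Willingness to pay at Q' = 13: 217 − 2·13 = 191.
ΔQ = 29.3333 − 13 = 16.3333; wedge = 191 − 142 = 49.
Welfare loss = ½ × 16.3333 × 49 = 400.17.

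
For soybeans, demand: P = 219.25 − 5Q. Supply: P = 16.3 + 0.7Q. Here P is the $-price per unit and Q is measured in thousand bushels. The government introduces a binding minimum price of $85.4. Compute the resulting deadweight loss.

$222.48 thousand

Competitive equilibrium: 219.25 − 5Q = 16.3 + 0.7Q → Q* = 35.6053, P* = 41.2237.
At the floor P = 85.4, quantity demanded = (219.25 − 85.4)/5 = 26.77.
Sellers' marginal cost at Q' = 26.77: 16.3 + 0.7·26.77 = 35.039.
ΔQ = 35.6053 − 26.77 = 8.8353; wedge = 85.4 − 35.039 = 50.361.
Deadweight loss = ½ × 8.8353 × 50.361 = $222.48 thousand.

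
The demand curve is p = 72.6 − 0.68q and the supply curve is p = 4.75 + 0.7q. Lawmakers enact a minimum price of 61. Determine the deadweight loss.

711.33

Competitive equilibrium: 72.6 − 0.68q = 4.75 + 0.7q → q* = 49.1667, p* = 39.1667.
At the floor p = 61, quantity demanded = (72.6 − 61)/0.68 = 17.0588.
Sellers' marginal cost at q' = 17.0588: 4.75 + 0.7·17.0588 = 16.6912.
Δq = 49.1667 − 17.0588 = 32.1079; wedge = 61 − 16.6912 = 44.3088.
The triangle = ½ × 32.1079 × 44.3088 = 711.33.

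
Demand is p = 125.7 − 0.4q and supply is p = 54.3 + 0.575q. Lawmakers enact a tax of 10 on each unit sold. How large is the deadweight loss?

Competitive equilibrium: 125.7 − 0.4q = 54.3 + 0.575q → q* = 73.2308, p* = 96.4077.
With the tax, the buyer price exceeds the seller price by 10: (125.7 − 0.4q) − (54.3 + 0.575q) = 10 → q' = 62.9744.
Δq = 73.2308 − 62.9744 = 10.2564; the wedge equals the tax, 10.
Welfare loss = ½ × 10.2564 × 10 = 51.28.

51.28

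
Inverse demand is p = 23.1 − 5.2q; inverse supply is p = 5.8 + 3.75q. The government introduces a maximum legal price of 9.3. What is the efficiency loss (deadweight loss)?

4.47

Competitive equilibrium: 23.1 − 5.2q = 5.8 + 3.75q → q* = 1.933, p* = 13.0486.
At the ceiling p = 9.3, quantity supplied = (9.3 − 5.8)/3.75 = 0.9333.
Willingness to pay at q' = 0.9333: 23.1 − 5.2·0.9333 = 18.2468.
Δq = 1.933 − 0.9333 = 0.9997; wedge = 18.2468 − 9.3 = 8.9468.
The triangle = ½ × 0.9997 × 8.9468 = 4.47.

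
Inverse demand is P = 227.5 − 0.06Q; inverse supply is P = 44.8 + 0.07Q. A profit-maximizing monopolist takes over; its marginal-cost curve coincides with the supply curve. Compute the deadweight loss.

12802.63

Competitive equilibrium: 227.5 − 0.06Q = 44.8 + 0.07Q → Q* = 1405.384615, P* = 143.176923.
Marginal revenue: MR = 227.5 − 0.12Q. Set MR = MC: 227.5 − 0.12Q = 44.8 + 0.07Q → Q_m = 961.578947.
Price P_m = 227.5 − 0.06·961.578947 = 169.805263; MC(Q_m) = 44.8 + 0.07·961.578947 = 112.110526.
Competitive Q* = 1405.384615, so ΔQ = 443.805668; wedge = 169.805263 − 112.110526 = 57.694737.
DWL = ½ × 443.805668 × 57.694737 = 12802.63.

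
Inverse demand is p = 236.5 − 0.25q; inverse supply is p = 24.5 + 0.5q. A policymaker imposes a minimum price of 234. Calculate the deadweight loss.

Competitive equilibrium: 236.5 − 0.25q = 24.5 + 0.5q → q* = 282.6667, p* = 165.8333.
At the floor p = 234, quantity demanded = (236.5 − 234)/0.25 = 10.
Sellers' marginal cost at q' = 10: 24.5 + 0.5·10 = 29.5.
Δq = 282.6667 − 10 = 272.6667; wedge = 234 − 29.5 = 204.5.
DWL = ½ × 272.6667 × 204.5 = 27880.17.

27880.17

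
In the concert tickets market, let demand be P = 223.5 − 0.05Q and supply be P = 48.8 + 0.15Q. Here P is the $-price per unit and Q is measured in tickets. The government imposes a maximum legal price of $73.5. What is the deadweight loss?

Competitive equilibrium: 223.5 − 0.05Q = 48.8 + 0.15Q → Q* = 873.5, P* = 179.825.
At the ceiling P = 73.5, quantity supplied = (73.5 − 48.8)/0.15 = 164.66667.
Willingness to pay at Q' = 164.66667: 223.5 − 0.05·164.66667 = 215.26667.
ΔQ = 873.5 − 164.66667 = 708.83333; wedge = 215.26667 − 73.5 = 141.76667.
The triangle = ½ × 708.83333 × 141.76667 = $50244.47.

$50244.47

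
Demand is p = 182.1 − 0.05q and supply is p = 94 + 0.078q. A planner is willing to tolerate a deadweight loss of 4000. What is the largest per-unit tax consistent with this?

Competitive equilibrium: 182.1 − 0.05q = 94 + 0.078q → q* = 688.2813, p* = 147.6859.
A tax t gives Δq = t/0.128 and wedge t, so DWL = t²/0.256.
t²/0.256 = 4000 → t² = 1024 → t = 32.

32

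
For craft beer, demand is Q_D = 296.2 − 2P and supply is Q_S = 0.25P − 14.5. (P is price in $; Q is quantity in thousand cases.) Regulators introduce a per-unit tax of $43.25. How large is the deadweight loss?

In inverse form: demand P = 148.1 − 0.5Q, supply P = 58 + 4Q.
Competitive equilibrium: 148.1 − 0.5Q = 58 + 4Q → Q* = 20.0222, P* = 138.0889.
With the tax, the buyer price exceeds the seller price by 43.25: (148.1 − 0.5Q) − (58 + 4Q) = 43.25 → Q' = 10.4111.
ΔQ = 20.0222 − 10.4111 = 9.6111; the wedge equals the tax, 43.25.
The triangle = ½ × 9.6111 × 43.25 = $207.84 thousand.

$207.84 thousand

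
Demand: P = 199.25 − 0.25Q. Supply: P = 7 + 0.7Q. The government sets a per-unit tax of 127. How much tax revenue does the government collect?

Competitive equilibrium: 199.25 − 0.25Q = 7 + 0.7Q → Q* = 202.3684, P* = 148.6579.
With the tax, the buyer price exceeds the seller price by 127: (199.25 − 0.25Q) − (7 + 0.7Q) = 127 → Q' = 68.6842.
Tax revenue = 127 × 68.6842 = 8722.89.

8722.89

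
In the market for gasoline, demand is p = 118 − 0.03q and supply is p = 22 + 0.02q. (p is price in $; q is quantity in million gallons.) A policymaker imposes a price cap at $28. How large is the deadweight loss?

$65610 million

Competitive equilibrium: 118 − 0.03q = 22 + 0.02q → q* = 1920, p* = 60.4.
At the ceiling p = 28, quantity supplied = (28 − 22)/0.02 = 300.
Willingness to pay at q' = 300: 118 − 0.03·300 = 109.
Δq = 1920 − 300 = 1620; wedge = 109 − 28 = 81.
The triangle = ½ × 1620 × 81 = $65610 million.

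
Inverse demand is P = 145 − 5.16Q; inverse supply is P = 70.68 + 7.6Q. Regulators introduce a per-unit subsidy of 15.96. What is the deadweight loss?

9.98

Competitive equilibrium: 145 − 5.16Q = 70.68 + 7.6Q → Q* = 5.8245, P* = 114.9458.
The subsidy lowers effective supply by 15.96: P = 54.72 + 7.6Q.
New quantity: 145 − 5.16Q = 54.72 + 7.6Q → Q' = 7.0752.
Overproduction ΔQ = 7.0752 − 5.8245 = 1.2507; wedge = subsidy = 15.96.
The triangle = ½ × 1.2507 × 15.96 = 9.98.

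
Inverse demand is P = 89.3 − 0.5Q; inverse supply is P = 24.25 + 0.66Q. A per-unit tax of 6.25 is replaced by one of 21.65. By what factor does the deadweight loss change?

11.999

Competitive equilibrium: 89.3 − 0.5Q = 24.25 + 0.66Q → Q* = 56.0776, P* = 61.2612.
For a per-unit tax t: ΔQ = t/1.16, so DWL = ½·t·(t/1.16) = t²/2.32.
At t = 6.25: DWL = 16.837. At t = 21.65: DWL = 202.036.
Ratio = (21.65/6.25)² = 11.999.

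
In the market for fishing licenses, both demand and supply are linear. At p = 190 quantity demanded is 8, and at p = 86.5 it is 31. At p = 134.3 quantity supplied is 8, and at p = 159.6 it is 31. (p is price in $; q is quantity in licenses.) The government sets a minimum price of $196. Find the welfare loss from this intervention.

$356.25

Demand slope = (86.5 − 190)/(31 − 8) = −4.5, so p = 226 − 4.5q.
Supply slope = (159.6 − 134.3)/(31 − 8) = 1.1, so p = 125.5 + 1.1q.
Competitive equilibrium: 226 − 4.5q = 125.5 + 1.1q → q* = 17.9464, p* = 145.2411.
At the floor p = 196, quantity demanded = (226 − 196)/4.5 = 6.6667.
Sellers' marginal cost at q' = 6.6667: 125.5 + 1.1·6.6667 = 132.8334.
Δq = 17.9464 − 6.6667 = 11.2797; wedge = 196 − 132.8334 = 63.1666.
Welfare loss = ½ × 11.2797 × 63.1666 = $356.25.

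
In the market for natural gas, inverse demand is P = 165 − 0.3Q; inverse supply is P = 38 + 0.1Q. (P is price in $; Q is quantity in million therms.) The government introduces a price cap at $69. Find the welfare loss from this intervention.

Competitive equilibrium: 165 − 0.3Q = 38 + 0.1Q → Q* = 317.5, P* = 69.75.
At the ceiling P = 69, quantity supplied = (69 − 38)/0.1 = 310.
Willingness to pay at Q' = 310: 165 − 0.3·310 = 72.
ΔQ = 317.5 − 310 = 7.5; wedge = 72 − 69 = 3.
DWL = ½ × 7.5 × 3 = $11.25 million.

$11.25 million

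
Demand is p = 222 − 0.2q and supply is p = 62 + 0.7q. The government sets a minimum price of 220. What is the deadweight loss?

Competitive equilibrium: 222 − 0.2q = 62 + 0.7q → q* = 177.7778, p* = 186.4444.
At the floor p = 220, quantity demanded = (222 − 220)/0.2 = 10.
Sellers' marginal cost at q' = 10: 62 + 0.7·10 = 69.
Δq = 177.7778 − 10 = 167.7778; wedge = 220 − 69 = 151.
Deadweight loss = ½ × 167.7778 × 151 = 12667.22.

12667.22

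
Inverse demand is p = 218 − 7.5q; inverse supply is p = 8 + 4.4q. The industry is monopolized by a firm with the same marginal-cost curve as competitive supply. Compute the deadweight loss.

276.94

Competitive equilibrium: 218 − 7.5q = 8 + 4.4q → q* = 17.6471, p* = 85.6471.
Marginal revenue: MR = 218 − 15q. Set MR = MC: 218 − 15q = 8 + 4.4q → q_m = 10.8247.
Price p_m = 218 − 7.5·10.8247 = 136.8148; MC(q_m) = 8 + 4.4·10.8247 = 55.6287.
Competitive q* = 17.6471, so Δq = 6.8224; wedge = 136.8148 − 55.6287 = 81.1861.
DWL = ½ × 6.8224 × 81.1861 = 276.94.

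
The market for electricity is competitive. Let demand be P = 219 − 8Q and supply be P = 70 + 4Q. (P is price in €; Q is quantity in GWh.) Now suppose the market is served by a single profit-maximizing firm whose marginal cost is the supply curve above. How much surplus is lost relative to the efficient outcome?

€148.01

Competitive equilibrium: 219 − 8Q = 70 + 4Q → Q* = 12.4167, P* = 119.6667.
Marginal revenue: MR = 219 − 16Q. Set MR = MC: 219 − 16Q = 70 + 4Q → Q_m = 7.45.
Price P_m = 219 − 8·7.45 = 159.4; MC(Q_m) = 70 + 4·7.45 = 99.8.
Competitive Q* = 12.4167, so ΔQ = 4.9667; wedge = 159.4 − 99.8 = 59.6.
The triangle = ½ × 4.9667 × 59.6 = €148.01.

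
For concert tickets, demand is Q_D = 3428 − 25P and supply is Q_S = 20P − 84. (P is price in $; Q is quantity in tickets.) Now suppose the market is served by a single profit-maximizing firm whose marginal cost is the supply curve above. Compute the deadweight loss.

In inverse form: demand P = 137.12 − 0.04Q, supply P = 4.2 + 0.05Q.
Competitive equilibrium: 137.12 − 0.04Q = 4.2 + 0.05Q → Q* = 1476.88889, P* = 78.04444.
Marginal revenue: MR = 137.12 − 0.08Q. Set MR = MC: 137.12 − 0.08Q = 4.2 + 0.05Q → Q_m = 1022.46154.
Price P_m = 137.12 − 0.04·1022.46154 = 96.22154; MC(Q_m) = 4.2 + 0.05·1022.46154 = 55.32308.
Competitive Q* = 1476.88889, so ΔQ = 454.42735; wedge = 96.22154 − 55.32308 = 40.89846.
Welfare loss = ½ × 454.42735 × 40.89846 = $9292.69.

$9292.69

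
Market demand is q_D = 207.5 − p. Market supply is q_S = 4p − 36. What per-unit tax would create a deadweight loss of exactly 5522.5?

117.5

In inverse form: demand p = 207.5 − q, supply p = 9 + 0.25q.
Competitive equilibrium: 207.5 − q = 9 + 0.25q → q* = 158.8, p* = 48.7.
A tax t gives Δq = t/1.25 and wedge t, so DWL = t²/2.5.
t²/2.5 = 5522.5 → t² = 13806.25 → t = 117.5.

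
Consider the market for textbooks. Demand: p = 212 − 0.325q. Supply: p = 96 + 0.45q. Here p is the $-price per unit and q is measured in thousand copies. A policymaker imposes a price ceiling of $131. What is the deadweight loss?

Competitive equilibrium: 212 − 0.325q = 96 + 0.45q → q* = 149.6774, p* = 163.3548.
At the ceiling p = 131, quantity supplied = (131 − 96)/0.45 = 77.7778.
Willingness to pay at q' = 77.7778: 212 − 0.325·77.7778 = 186.7222.
Δq = 149.6774 − 77.7778 = 71.8996; wedge = 186.7222 − 131 = 55.7222.
The triangle = ½ × 71.8996 × 55.7222 = $2003.20 thousand.

$2003.20 thousand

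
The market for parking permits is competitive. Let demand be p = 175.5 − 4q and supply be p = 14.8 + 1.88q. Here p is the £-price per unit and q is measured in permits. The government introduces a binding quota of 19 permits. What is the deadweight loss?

Competitive equilibrium: 175.5 − 4q = 14.8 + 1.88q → q* = 27.3299, p* = 66.1803.
At q = 19: demand price = 175.5 − 4·19 = 99.5; supply price = 14.8 + 1.88·19 = 50.52.
Δq = 27.3299 − 19 = 8.3299; wedge = 99.5 − 50.52 = 48.98.
The triangle = ½ × 8.3299 × 48.98 = £204.

£204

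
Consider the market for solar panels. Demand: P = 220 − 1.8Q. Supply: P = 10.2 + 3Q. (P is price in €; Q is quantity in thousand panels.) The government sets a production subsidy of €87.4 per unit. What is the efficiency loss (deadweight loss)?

Competitive equilibrium: 220 − 1.8Q = 10.2 + 3Q → Q* = 43.70833, P* = 141.325.
The subsidy lowers effective supply by 87.4: P = 3Q − 77.2.
New quantity: 220 − 1.8Q = 3Q − 77.2 → Q' = 61.91667.
Overproduction ΔQ = 61.91667 − 43.70833 = 18.20834; wedge = subsidy = 87.4.
DWL = ½ × 18.20834 × 87.4 = €795.70 thousand.

€795.70 thousand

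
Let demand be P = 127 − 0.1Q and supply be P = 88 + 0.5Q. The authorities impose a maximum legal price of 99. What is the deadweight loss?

554.70

Competitive equilibrium: 127 − 0.1Q = 88 + 0.5Q → Q* = 65, P* = 120.5.
At the ceiling P = 99, quantity supplied = (99 − 88)/0.5 = 22.
Willingness to pay at Q' = 22: 127 − 0.1·22 = 124.8.
ΔQ = 65 − 22 = 43; wedge = 124.8 − 99 = 25.8.
DWL = ½ × 43 × 25.8 = 554.70.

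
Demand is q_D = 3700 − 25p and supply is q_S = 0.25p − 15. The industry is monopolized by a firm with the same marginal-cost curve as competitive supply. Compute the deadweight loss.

In inverse form: demand p = 148 − 0.04q, supply p = 60 + 4q.
Competitive equilibrium: 148 − 0.04q = 60 + 4q → q* = 21.7822, p* = 147.1287.
Marginal revenue: MR = 148 − 0.08q. Set MR = MC: 148 − 0.08q = 60 + 4q → q_m = 21.5686.
Price p_m = 148 − 0.04·21.5686 = 147.1373; MC(q_m) = 60 + 4·21.5686 = 146.2744.
Competitive q* = 21.7822, so Δq = 0.2136; wedge = 147.1373 − 146.2744 = 0.8629.
Deadweight loss = ½ × 0.2136 × 0.8629 = 0.09.

0.09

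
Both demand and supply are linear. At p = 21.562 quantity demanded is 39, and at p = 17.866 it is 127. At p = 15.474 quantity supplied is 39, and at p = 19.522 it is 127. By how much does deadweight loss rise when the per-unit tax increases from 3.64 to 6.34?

153.10

Demand slope = (17.866 − 21.562)/(127 − 39) = −0.042, so p = 23.2 − 0.042q.
Supply slope = (19.522 − 15.474)/(127 − 39) = 0.046, so p = 13.68 + 0.046q.
Competitive equilibrium: 23.2 − 0.042q = 13.68 + 0.046q → q* = 108.1818, p* = 18.6564.
For a per-unit tax t: Δq = t/0.088, so DWL = ½·t·(t/0.088) = t²/0.176.
At t = 3.64: DWL = 75.282. At t = 6.34: DWL = 228.384.
Increase = 228.384 − 75.282 = 153.10.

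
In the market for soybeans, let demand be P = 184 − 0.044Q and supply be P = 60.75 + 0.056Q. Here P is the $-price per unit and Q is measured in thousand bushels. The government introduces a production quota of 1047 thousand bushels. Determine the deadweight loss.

$1720.51 thousand

Competitive equilibrium: 184 − 0.044Q = 60.75 + 0.056Q → Q* = 1232.5, P* = 129.77.
At Q = 1047: demand price = 184 − 0.044·1047 = 137.932; supply price = 60.75 + 0.056·1047 = 119.382.
ΔQ = 1232.5 − 1047 = 185.5; wedge = 137.932 − 119.382 = 18.55.
DWL = ½ × 185.5 × 18.55 = $1720.51 thousand.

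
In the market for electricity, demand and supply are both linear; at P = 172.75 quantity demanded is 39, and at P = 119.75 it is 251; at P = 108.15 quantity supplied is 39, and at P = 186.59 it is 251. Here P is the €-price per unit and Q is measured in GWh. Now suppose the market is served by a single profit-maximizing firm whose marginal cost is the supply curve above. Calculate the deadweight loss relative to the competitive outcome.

€524.87

Demand slope = (119.75 − 172.75)/(251 − 39) = −0.25, so P = 182.5 − 0.25Q.
Supply slope = (186.59 − 108.15)/(251 − 39) = 0.37, so P = 93.72 + 0.37Q.
Competitive equilibrium: 182.5 − 0.25Q = 93.72 + 0.37Q → Q* = 143.1935, P* = 146.7016.
Marginal revenue: MR = 182.5 − 0.5Q. Set MR = MC: 182.5 − 0.5Q = 93.72 + 0.37Q → Q_m = 102.046.
Price P_m = 182.5 − 0.25·102.046 = 156.9885; MC(Q_m) = 93.72 + 0.37·102.046 = 131.477.
Competitive Q* = 143.1935, so ΔQ = 41.1475; wedge = 156.9885 − 131.477 = 25.5115.
Welfare loss = ½ × 41.1475 × 25.5115 = €524.87.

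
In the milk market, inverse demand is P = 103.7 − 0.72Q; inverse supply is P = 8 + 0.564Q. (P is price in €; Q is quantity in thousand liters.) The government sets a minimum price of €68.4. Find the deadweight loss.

€417.62 thousand

Competitive equilibrium: 103.7 − 0.72Q = 8 + 0.564Q → Q* = 74.5327, P* = 50.0364.
At the floor P = 68.4, quantity demanded = (103.7 − 68.4)/0.72 = 49.0278.
Sellers' marginal cost at Q' = 49.0278: 8 + 0.564·49.0278 = 35.6517.
ΔQ = 74.5327 − 49.0278 = 25.5049; wedge = 68.4 − 35.6517 = 32.7483.
DWL = ½ × 25.5049 × 32.7483 = €417.62 thousand.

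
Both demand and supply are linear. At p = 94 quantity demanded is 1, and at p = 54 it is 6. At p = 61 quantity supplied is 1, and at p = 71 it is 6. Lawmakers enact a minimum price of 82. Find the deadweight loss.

16.20

Demand slope = (54 − 94)/(6 − 1) = −8, so p = 102 − 8q.
Supply slope = (71 − 61)/(6 − 1) = 2, so p = 59 + 2q.
Competitive equilibrium: 102 − 8q = 59 + 2q → q* = 4.3, p* = 67.6.
At the floor p = 82, quantity demanded = (102 − 82)/8 = 2.5.
Sellers' marginal cost at q' = 2.5: 59 + 2·2.5 = 64.
Δq = 4.3 − 2.5 = 1.8; wedge = 82 − 64 = 18.
Welfare loss = ½ × 1.8 × 18 = 16.20.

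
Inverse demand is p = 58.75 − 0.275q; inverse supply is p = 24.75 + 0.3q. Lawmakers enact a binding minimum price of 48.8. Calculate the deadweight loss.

151.41

Competitive equilibrium: 58.75 − 0.275q = 24.75 + 0.3q → q* = 59.1304, p* = 42.4891.
At the floor p = 48.8, quantity demanded = (58.75 − 48.8)/0.275 = 36.1818.
Sellers' marginal cost at q' = 36.1818: 24.75 + 0.3·36.1818 = 35.6045.
Δq = 59.1304 − 36.1818 = 22.9486; wedge = 48.8 − 35.6045 = 13.1955.
Welfare loss = ½ × 22.9486 × 13.1955 = 151.41.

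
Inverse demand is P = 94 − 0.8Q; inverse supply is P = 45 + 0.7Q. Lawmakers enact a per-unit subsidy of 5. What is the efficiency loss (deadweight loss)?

Competitive equilibrium: 94 − 0.8Q = 45 + 0.7Q → Q* = 32.6667, P* = 67.8667.
The subsidy lowers effective supply by 5: P = 40 + 0.7Q.
New quantity: 94 − 0.8Q = 40 + 0.7Q → Q' = 36.
Overproduction ΔQ = 36 − 32.6667 = 3.3333; wedge = subsidy = 5.
DWL = ½ × 3.3333 × 5 = 8.33.

8.33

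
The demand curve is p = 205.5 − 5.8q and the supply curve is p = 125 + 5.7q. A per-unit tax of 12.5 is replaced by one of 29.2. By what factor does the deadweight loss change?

Competitive equilibrium: 205.5 − 5.8q = 125 + 5.7q → q* = 7, p* = 164.9.
For a per-unit tax t: Δq = t/11.5, so DWL = ½·t·(t/11.5) = t²/23.
At t = 12.5: DWL = 6.793. At t = 29.2: DWL = 37.071.
Ratio = (29.2/12.5)² = 5.457.

5.457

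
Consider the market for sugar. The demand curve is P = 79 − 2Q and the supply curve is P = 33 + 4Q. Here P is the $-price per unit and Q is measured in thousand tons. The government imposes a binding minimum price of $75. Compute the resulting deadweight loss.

Competitive equilibrium: 79 − 2Q = 33 + 4Q → Q* = 7.6667, P* = 63.6667.
At the floor P = 75, quantity demanded = (79 − 75)/2 = 2.
Sellers' marginal cost at Q' = 2: 33 + 4·2 = 41.
ΔQ = 7.6667 − 2 = 5.6667; wedge = 75 − 41 = 34.
Deadweight loss = ½ × 5.6667 × 34 = $96.33 thousand.

$96.33 thousand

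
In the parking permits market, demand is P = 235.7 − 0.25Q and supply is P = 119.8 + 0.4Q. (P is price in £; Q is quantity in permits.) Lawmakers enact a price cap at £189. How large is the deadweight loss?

Competitive equilibrium: 235.7 − 0.25Q = 119.8 + 0.4Q → Q* = 178.3077, P* = 191.1231.
At the ceiling P = 189, quantity supplied = (189 − 119.8)/0.4 = 173.
Willingness to pay at Q' = 173: 235.7 − 0.25·173 = 192.45.
ΔQ = 178.3077 − 173 = 5.3077; wedge = 192.45 − 189 = 3.45.
The triangle = ½ × 5.3077 × 3.45 = £9.16.

£9.16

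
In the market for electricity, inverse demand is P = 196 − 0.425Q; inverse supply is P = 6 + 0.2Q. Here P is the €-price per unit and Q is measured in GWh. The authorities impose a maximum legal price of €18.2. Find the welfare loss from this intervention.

€18452.81

Competitive equilibrium: 196 − 0.425Q = 6 + 0.2Q → Q* = 304, P* = 66.8.
At the ceiling P = 18.2, quantity supplied = (18.2 − 6)/0.2 = 61.
Willingness to pay at Q' = 61: 196 − 0.425·61 = 170.075.
ΔQ = 304 − 61 = 243; wedge = 170.075 − 18.2 = 151.875.
DWL = ½ × 243 × 151.875 = €18452.81.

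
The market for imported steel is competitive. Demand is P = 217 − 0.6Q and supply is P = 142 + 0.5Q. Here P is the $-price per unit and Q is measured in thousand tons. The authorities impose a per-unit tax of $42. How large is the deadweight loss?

Competitive equilibrium: 217 − 0.6Q = 142 + 0.5Q → Q* = 68.1818, P* = 176.0909.
With the tax, the buyer price exceeds the seller price by 42: (217 − 0.6Q) − (142 + 0.5Q) = 42 → Q' = 30.
ΔQ = 68.1818 − 30 = 38.1818; the wedge equals the tax, 42.
DWL = ½ × 38.1818 × 42 = $801.82 thousand.

$801.82 thousand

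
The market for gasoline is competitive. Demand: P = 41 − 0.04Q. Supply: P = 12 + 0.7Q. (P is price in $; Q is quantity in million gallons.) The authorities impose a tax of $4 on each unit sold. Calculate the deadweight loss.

Competitive equilibrium: 41 − 0.04Q = 12 + 0.7Q → Q* = 39.1892, P* = 39.4324.
With the tax, the buyer price exceeds the seller price by 4: (41 − 0.04Q) − (12 + 0.7Q) = 4 → Q' = 33.7838.
ΔQ = 39.1892 − 33.7838 = 5.4054; the wedge equals the tax, 4.
Welfare loss = ½ × 5.4054 × 4 = $10.81 million.

$10.81 million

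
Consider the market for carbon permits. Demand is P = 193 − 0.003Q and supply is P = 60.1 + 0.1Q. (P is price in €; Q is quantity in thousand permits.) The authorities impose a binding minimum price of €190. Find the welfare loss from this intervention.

Competitive equilibrium: 193 − 0.003Q = 60.1 + 0.1Q → Q* = 1290.2913, P* = 189.1291.
At the floor P = 190, quantity demanded = (193 − 190)/0.003 = 1000.
Sellers' marginal cost at Q' = 1000: 60.1 + 0.1·1000 = 160.1.
ΔQ = 1290.2913 − 1000 = 290.2913; wedge = 190 − 160.1 = 29.9.
Deadweight loss = ½ × 290.2913 × 29.9 = €4339.85 thousand.

€4339.85 thousand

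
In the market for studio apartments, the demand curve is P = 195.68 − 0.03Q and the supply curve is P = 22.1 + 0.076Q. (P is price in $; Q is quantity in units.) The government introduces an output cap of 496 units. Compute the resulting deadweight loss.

Competitive equilibrium: 195.68 − 0.03Q = 22.1 + 0.076Q → Q* = 1637.5472, P* = 146.5536.
At Q = 496: demand price = 195.68 − 0.03·496 = 180.8; supply price = 22.1 + 0.076·496 = 59.796.
ΔQ = 1637.5472 − 496 = 1141.5472; wedge = 180.8 − 59.796 = 121.004.
Deadweight loss = ½ × 1141.5472 × 121.004 = $69065.89.

$69065.89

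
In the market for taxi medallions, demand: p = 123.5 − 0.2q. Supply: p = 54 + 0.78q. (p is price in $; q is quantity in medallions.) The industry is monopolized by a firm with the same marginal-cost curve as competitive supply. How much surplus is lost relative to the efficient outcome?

$70.80

Competitive equilibrium: 123.5 − 0.2q = 54 + 0.78q → q* = 70.9184, p* = 109.3163.
Marginal revenue: MR = 123.5 − 0.4q. Set MR = MC: 123.5 − 0.4q = 54 + 0.78q → q_m = 58.8983.
Price p_m = 123.5 − 0.2·58.8983 = 111.7203; MC(q_m) = 54 + 0.78·58.8983 = 99.9407.
Competitive q* = 70.9184, so Δq = 12.0201; wedge = 111.7203 − 99.9407 = 11.7796.
Deadweight loss = ½ × 12.0201 × 11.7796 = $70.80.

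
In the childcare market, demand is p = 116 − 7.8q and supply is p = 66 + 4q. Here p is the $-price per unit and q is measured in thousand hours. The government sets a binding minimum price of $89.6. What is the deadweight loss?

$4.29 thousand

Competitive equilibrium: 116 − 7.8q = 66 + 4q → q* = 4.2373, p* = 82.9492.
At the floor p = 89.6, quantity demanded = (116 − 89.6)/7.8 = 3.3846.
Sellers' marginal cost at q' = 3.3846: 66 + 4·3.3846 = 79.5384.
Δq = 4.2373 − 3.3846 = 0.8527; wedge = 89.6 − 79.5384 = 10.0616.
DWL = ½ × 0.8527 × 10.0616 = $4.29 thousand.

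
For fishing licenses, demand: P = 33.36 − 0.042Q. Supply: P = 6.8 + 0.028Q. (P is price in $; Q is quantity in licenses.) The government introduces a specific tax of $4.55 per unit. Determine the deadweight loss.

Competitive equilibrium: 33.36 − 0.042Q = 6.8 + 0.028Q → Q* = 379.4286, P* = 17.424.
With the tax, the buyer price exceeds the seller price by 4.55: (33.36 − 0.042Q) − (6.8 + 0.028Q) = 4.55 → Q' = 314.4286.
ΔQ = 379.4286 − 314.4286 = 65; the wedge equals the tax, 4.55.
The triangle = ½ × 65 × 4.55 = $147.875.

$147.875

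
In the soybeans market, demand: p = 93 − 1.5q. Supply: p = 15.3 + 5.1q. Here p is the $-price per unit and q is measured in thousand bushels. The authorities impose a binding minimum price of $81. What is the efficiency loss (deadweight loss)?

$46.97 thousand

Competitive equilibrium: 93 − 1.5q = 15.3 + 5.1q → q* = 11.7727, p* = 75.3409.
At the floor p = 81, quantity demanded = (93 − 81)/1.5 = 8.
Sellers' marginal cost at q' = 8: 15.3 + 5.1·8 = 56.1.
Δq = 11.7727 − 8 = 3.7727; wedge = 81 − 56.1 = 24.9.
The triangle = ½ × 3.7727 × 24.9 = $46.97 thousand.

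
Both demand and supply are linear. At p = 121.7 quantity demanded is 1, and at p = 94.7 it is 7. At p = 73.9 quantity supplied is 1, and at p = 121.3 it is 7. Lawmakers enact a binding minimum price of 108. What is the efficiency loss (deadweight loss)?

Demand slope = (94.7 − 121.7)/(7 − 1) = −4.5, so p = 126.2 − 4.5q.
Supply slope = (121.3 − 73.9)/(7 − 1) = 7.9, so p = 66 + 7.9q.
Competitive equilibrium: 126.2 − 4.5q = 66 + 7.9q → q* = 4.8548, p* = 104.3532.
At the floor p = 108, quantity demanded = (126.2 − 108)/4.5 = 4.0444.
Sellers' marginal cost at q' = 4.0444: 66 + 7.9·4.0444 = 97.9508.
Δq = 4.8548 − 4.0444 = 0.8104; wedge = 108 − 97.9508 = 10.0492.
Welfare loss = ½ × 0.8104 × 10.0492 = 4.07.

4.07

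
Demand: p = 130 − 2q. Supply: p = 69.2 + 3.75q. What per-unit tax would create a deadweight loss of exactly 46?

23

Competitive equilibrium: 130 − 2q = 69.2 + 3.75q → q* = 10.5739, p* = 108.8522.
A tax t gives Δq = t/5.75 and wedge t, so DWL = t²/11.5.
t²/11.5 = 46 → t² = 529 → t = 23.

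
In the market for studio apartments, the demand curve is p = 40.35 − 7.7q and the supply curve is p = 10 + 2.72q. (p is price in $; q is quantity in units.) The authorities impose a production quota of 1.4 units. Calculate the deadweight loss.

Competitive equilibrium: 40.35 − 7.7q = 10 + 2.72q → q* = 2.9127, p* = 17.9225.
At q = 1.4: demand price = 40.35 − 7.7·1.4 = 29.57; supply price = 10 + 2.72·1.4 = 13.808.
Δq = 2.9127 − 1.4 = 1.5127; wedge = 29.57 − 13.808 = 15.762.
Deadweight loss = ½ × 1.5127 × 15.762 = $11.92.

$11.92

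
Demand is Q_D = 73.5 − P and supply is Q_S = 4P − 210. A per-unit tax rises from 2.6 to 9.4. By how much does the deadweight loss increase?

32.64

In inverse form: demand P = 73.5 − Q, supply P = 52.5 + 0.25Q.
Competitive equilibrium: 73.5 − Q = 52.5 + 0.25Q → Q* = 16.8, P* = 56.7.
For a per-unit tax t: ΔQ = t/1.25, so DWL = ½·t·(t/1.25) = t²/2.5.
At t = 2.6: DWL = 2.704. At t = 9.4: DWL = 35.344.
Increase = 35.344 − 2.704 = 32.64.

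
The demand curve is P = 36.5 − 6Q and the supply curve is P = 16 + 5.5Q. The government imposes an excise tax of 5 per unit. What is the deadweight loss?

1.09

Competitive equilibrium: 36.5 − 6Q = 16 + 5.5Q → Q* = 1.7826, P* = 25.8043.
With the tax, the buyer price exceeds the seller price by 5: (36.5 − 6Q) − (16 + 5.5Q) = 5 → Q' = 1.3478.
ΔQ = 1.7826 − 1.3478 = 0.4348; the wedge equals the tax, 5.
The triangle = ½ × 0.4348 × 5 = 1.09.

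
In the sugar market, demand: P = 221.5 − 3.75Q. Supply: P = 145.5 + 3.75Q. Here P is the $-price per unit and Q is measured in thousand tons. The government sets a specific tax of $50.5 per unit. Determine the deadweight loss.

Competitive equilibrium: 221.5 − 3.75Q = 145.5 + 3.75Q → Q* = 10.1333, P* = 183.5.
With the tax, the buyer price exceeds the seller price by 50.5: (221.5 − 3.75Q) − (145.5 + 3.75Q) = 50.5 → Q' = 3.4.
ΔQ = 10.1333 − 3.4 = 6.7333; the wedge equals the tax, 50.5.
DWL = ½ × 6.7333 × 50.5 = $170.02 thousand.

$170.02 thousand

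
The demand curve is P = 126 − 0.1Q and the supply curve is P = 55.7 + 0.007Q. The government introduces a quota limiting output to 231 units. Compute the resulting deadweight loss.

Competitive equilibrium: 126 − 0.1Q = 55.7 + 0.007Q → Q* = 657.0093, P* = 60.2991.
At Q = 231: demand price = 126 − 0.1·231 = 102.9; supply price = 55.7 + 0.007·231 = 57.317.
ΔQ = 657.0093 − 231 = 426.0093; wedge = 102.9 − 57.317 = 45.583.
The triangle = ½ × 426.0093 × 45.583 = 9709.39.

9709.39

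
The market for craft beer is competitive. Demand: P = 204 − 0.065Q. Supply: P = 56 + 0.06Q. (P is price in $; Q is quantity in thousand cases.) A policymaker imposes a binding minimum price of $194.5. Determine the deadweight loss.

$67320.29 thousand

Competitive equilibrium: 204 − 0.065Q = 56 + 0.06Q → Q* = 1184, P* = 127.04.
At the floor P = 194.5, quantity demanded = (204 − 194.5)/0.065 = 146.15385.
Sellers' marginal cost at Q' = 146.15385: 56 + 0.06·146.15385 = 64.76923.
ΔQ = 1184 − 146.15385 = 1037.84615; wedge = 194.5 − 64.76923 = 129.73077.
Deadweight loss = ½ × 1037.84615 × 129.73077 = $67320.29 thousand.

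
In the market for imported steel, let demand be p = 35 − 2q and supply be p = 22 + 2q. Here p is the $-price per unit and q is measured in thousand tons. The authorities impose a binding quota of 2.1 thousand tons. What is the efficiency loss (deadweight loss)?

Competitive equilibrium: 35 − 2q = 22 + 2q → q* = 3.25, p* = 28.5.
At q = 2.1: demand price = 35 − 2·2.1 = 30.8; supply price = 22 + 2·2.1 = 26.2.
Δq = 3.25 − 2.1 = 1.15; wedge = 30.8 − 26.2 = 4.6.
Welfare loss = ½ × 1.15 × 4.6 = $2.645 thousand.

$2.645 thousand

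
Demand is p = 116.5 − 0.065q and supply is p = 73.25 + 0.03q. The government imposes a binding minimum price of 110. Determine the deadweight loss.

5995.07

Competitive equilibrium: 116.5 − 0.065q = 73.25 + 0.03q → q* = 455.2632, p* = 86.9079.
At the floor p = 110, quantity demanded = (116.5 − 110)/0.065 = 100.
Sellers' marginal cost at q' = 100: 73.25 + 0.03·100 = 76.25.
Δq = 455.2632 − 100 = 355.2632; wedge = 110 − 76.25 = 33.75.
Welfare loss = ½ × 355.2632 × 33.75 = 5995.07.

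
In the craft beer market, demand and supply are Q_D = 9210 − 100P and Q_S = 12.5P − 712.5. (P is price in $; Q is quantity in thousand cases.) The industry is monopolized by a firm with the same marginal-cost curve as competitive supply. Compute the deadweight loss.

$68.445 thousand

In inverse form: demand P = 92.1 − 0.01Q, supply P = 57 + 0.08Q.
Competitive equilibrium: 92.1 − 0.01Q = 57 + 0.08Q → Q* = 390, P* = 88.2.
Marginal revenue: MR = 92.1 − 0.02Q. Set MR = MC: 92.1 − 0.02Q = 57 + 0.08Q → Q_m = 351.
Price P_m = 92.1 − 0.01·351 = 88.59; MC(Q_m) = 57 + 0.08·351 = 85.08.
Competitive Q* = 390, so ΔQ = 39; wedge = 88.59 − 85.08 = 3.51.
Deadweight loss = ½ × 39 × 3.51 = $68.445 thousand.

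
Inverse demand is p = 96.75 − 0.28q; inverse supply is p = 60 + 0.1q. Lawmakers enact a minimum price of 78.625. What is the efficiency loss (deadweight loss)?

194.30

Competitive equilibrium: 96.75 − 0.28q = 60 + 0.1q → q* = 96.7105, p* = 69.6711.
At the floor p = 78.625, quantity demanded = (96.75 − 78.625)/0.28 = 64.7321.
Sellers' marginal cost at q' = 64.7321: 60 + 0.1·64.7321 = 66.4732.
Δq = 96.7105 − 64.7321 = 31.9784; wedge = 78.625 − 66.4732 = 12.1518.
Welfare loss = ½ × 31.9784 × 12.1518 = 194.30.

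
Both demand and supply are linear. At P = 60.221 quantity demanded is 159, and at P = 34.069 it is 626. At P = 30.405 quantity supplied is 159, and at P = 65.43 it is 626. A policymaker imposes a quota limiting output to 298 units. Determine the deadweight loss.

514.21

Demand slope = (34.069 − 60.221)/(626 − 159) = −0.056, so P = 69.125 − 0.056Q.
Supply slope = (65.43 − 30.405)/(626 − 159) = 0.075, so P = 18.48 + 0.075Q.
Competitive equilibrium: 69.125 − 0.056Q = 18.48 + 0.075Q → Q* = 386.6031, P* = 47.4752.
At Q = 298: demand price = 69.125 − 0.056·298 = 52.437; supply price = 18.48 + 0.075·298 = 40.83.
ΔQ = 386.6031 − 298 = 88.6031; wedge = 52.437 − 40.83 = 11.607.
DWL = ½ × 88.6031 × 11.607 = 514.21.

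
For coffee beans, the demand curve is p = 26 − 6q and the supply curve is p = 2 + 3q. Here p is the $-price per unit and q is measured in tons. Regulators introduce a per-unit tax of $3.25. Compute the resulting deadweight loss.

Competitive equilibrium: 26 − 6q = 2 + 3q → q* = 2.6667, p* = 10.
With the tax, the buyer price exceeds the seller price by 3.25: (26 − 6q) − (2 + 3q) = 3.25 → q' = 2.3056.
Δq = 2.6667 − 2.3056 = 0.3611; the wedge equals the tax, 3.25.
The triangle = ½ × 0.3611 × 3.25 = $0.59.

$0.59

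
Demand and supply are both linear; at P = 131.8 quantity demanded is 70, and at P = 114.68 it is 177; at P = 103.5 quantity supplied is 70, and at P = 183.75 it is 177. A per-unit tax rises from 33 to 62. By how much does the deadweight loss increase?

1513.74

Demand slope = (114.68 − 131.8)/(177 − 70) = −0.16, so P = 143 − 0.16Q.
Supply slope = (183.75 − 103.5)/(177 − 70) = 0.75, so P = 51 + 0.75Q.
Competitive equilibrium: 143 − 0.16Q = 51 + 0.75Q → Q* = 101.0989, P* = 126.8242.
For a per-unit tax t: ΔQ = t/0.91, so DWL = ½·t·(t/0.91) = t²/1.82.
At t = 33: DWL = 598.352. At t = 62: DWL = 2112.088.
Increase = 2112.088 − 598.352 = 1513.74.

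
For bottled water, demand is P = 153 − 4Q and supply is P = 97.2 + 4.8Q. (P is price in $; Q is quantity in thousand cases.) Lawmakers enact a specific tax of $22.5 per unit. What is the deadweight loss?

$28.76 thousand

Competitive equilibrium: 153 − 4Q = 97.2 + 4.8Q → Q* = 6.3409, P* = 127.6364.
With the tax, the buyer price exceeds the seller price by 22.5: (153 − 4Q) − (97.2 + 4.8Q) = 22.5 → Q' = 3.7841.
ΔQ = 6.3409 − 3.7841 = 2.5568; the wedge equals the tax, 22.5.
The triangle = ½ × 2.5568 × 22.5 = $28.76 thousand.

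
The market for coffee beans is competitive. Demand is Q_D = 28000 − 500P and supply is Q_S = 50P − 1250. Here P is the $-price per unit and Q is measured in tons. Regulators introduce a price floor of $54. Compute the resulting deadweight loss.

In inverse form: demand P = 56 − 0.002Q, supply P = 25 + 0.02Q.
Competitive equilibrium: 56 − 0.002Q = 25 + 0.02Q → Q* = 1409.0909, P* = 53.1818.
At the floor P = 54, quantity demanded = (56 − 54)/0.002 = 1000.
Sellers' marginal cost at Q' = 1000: 25 + 0.02·1000 = 45.
ΔQ = 1409.0909 − 1000 = 409.0909; wedge = 54 − 45 = 9.
Deadweight loss = ½ × 409.0909 × 9 = $1840.91.

$1840.91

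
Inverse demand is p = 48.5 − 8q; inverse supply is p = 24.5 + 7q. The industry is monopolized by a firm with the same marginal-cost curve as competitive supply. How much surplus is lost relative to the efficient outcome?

2.32

Competitive equilibrium: 48.5 − 8q = 24.5 + 7q → q* = 1.6, p* = 35.7.
Marginal revenue: MR = 48.5 − 16q. Set MR = MC: 48.5 − 16q = 24.5 + 7q → q_m = 1.0435.
Price p_m = 48.5 − 8·1.0435 = 40.152; MC(q_m) = 24.5 + 7·1.0435 = 31.8045.
Competitive q* = 1.6, so Δq = 0.5565; wedge = 40.152 − 31.8045 = 8.3475.
Deadweight loss = ½ × 0.5565 × 8.3475 = 2.32.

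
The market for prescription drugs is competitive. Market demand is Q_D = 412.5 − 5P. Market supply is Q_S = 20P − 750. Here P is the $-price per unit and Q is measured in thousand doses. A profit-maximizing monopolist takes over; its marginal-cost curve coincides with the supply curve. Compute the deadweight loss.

In inverse form: demand P = 82.5 − 0.2Q, supply P = 37.5 + 0.05Q.
Competitive equilibrium: 82.5 − 0.2Q = 37.5 + 0.05Q → Q* = 180, P* = 46.5.
Marginal revenue: MR = 82.5 − 0.4Q. Set MR = MC: 82.5 − 0.4Q = 37.5 + 0.05Q → Q_m = 100.
Price P_m = 82.5 − 0.2·100 = 62.5; MC(Q_m) = 37.5 + 0.05·100 = 42.5.
Competitive Q* = 180, so ΔQ = 80; wedge = 62.5 − 42.5 = 20.
Welfare loss = ½ × 80 × 20 = $800 thousand.

$800 thousand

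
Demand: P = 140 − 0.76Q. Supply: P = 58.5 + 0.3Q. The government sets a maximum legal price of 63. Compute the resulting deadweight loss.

Competitive equilibrium: 140 − 0.76Q = 58.5 + 0.3Q → Q* = 76.8868, P* = 81.566.
At the ceiling P = 63, quantity supplied = (63 − 58.5)/0.3 = 15.
Willingness to pay at Q' = 15: 140 − 0.76·15 = 128.6.
ΔQ = 76.8868 − 15 = 61.8868; wedge = 128.6 − 63 = 65.6.
DWL = ½ × 61.8868 × 65.6 = 2029.89.

2029.89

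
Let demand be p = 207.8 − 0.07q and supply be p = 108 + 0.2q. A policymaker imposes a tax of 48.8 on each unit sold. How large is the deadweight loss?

4410.07

Competitive equilibrium: 207.8 − 0.07q = 108 + 0.2q → q* = 369.6296, p* = 181.9259.
With the tax, the buyer price exceeds the seller price by 48.8: (207.8 − 0.07q) − (108 + 0.2q) = 48.8 → q' = 188.8889.
Δq = 369.6296 − 188.8889 = 180.7407; the wedge equals the tax, 48.8.
Deadweight loss = ½ × 180.7407 × 48.8 = 4410.07.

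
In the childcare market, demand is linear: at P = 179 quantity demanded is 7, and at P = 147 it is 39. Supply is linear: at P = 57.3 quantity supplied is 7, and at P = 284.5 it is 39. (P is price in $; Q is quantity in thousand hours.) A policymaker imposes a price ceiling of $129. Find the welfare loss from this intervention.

Demand slope = (147 − 179)/(39 − 7) = −1, so P = 186 − Q.
Supply slope = (284.5 − 57.3)/(39 − 7) = 7.1, so P = 7.6 + 7.1Q.
Competitive equilibrium: 186 − Q = 7.6 + 7.1Q → Q* = 22.0247, P* = 163.9753.
At the ceiling P = 129, quantity supplied = (129 − 7.6)/7.1 = 17.0986.
Willingness to pay at Q' = 17.0986: 186 − 1·17.0986 = 168.9014.
ΔQ = 22.0247 − 17.0986 = 4.9261; wedge = 168.9014 − 129 = 39.9014.
DWL = ½ × 4.9261 × 39.9014 = $98.28 thousand.

$98.28 thousand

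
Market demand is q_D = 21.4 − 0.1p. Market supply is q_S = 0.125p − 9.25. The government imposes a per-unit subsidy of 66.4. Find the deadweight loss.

122.47

In inverse form: demand p = 214 − 10q, supply p = 74 + 8q.
Competitive equilibrium: 214 − 10q = 74 + 8q → q* = 7.7778, p* = 136.2222.
The subsidy lowers effective supply by 66.4: p = 7.6 + 8q.
New quantity: 214 − 10q = 7.6 + 8q → q' = 11.4667.
Overproduction Δq = 11.4667 − 7.7778 = 3.6889; wedge = subsidy = 66.4.
Welfare loss = ½ × 3.6889 × 66.4 = 122.47.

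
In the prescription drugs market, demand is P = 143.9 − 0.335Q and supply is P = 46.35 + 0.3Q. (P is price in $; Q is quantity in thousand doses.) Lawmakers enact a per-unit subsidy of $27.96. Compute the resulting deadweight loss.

Competitive equilibrium: 143.9 − 0.335Q = 46.35 + 0.3Q → Q* = 153.622, P* = 92.4366.
The subsidy lowers effective supply by 27.96: P = 18.39 + 0.3Q.
New quantity: 143.9 − 0.335Q = 18.39 + 0.3Q → Q' = 197.6535.
Overproduction ΔQ = 197.6535 − 153.622 = 44.0315; wedge = subsidy = 27.96.
DWL = ½ × 44.0315 × 27.96 = $615.56 thousand.

$615.56 thousand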